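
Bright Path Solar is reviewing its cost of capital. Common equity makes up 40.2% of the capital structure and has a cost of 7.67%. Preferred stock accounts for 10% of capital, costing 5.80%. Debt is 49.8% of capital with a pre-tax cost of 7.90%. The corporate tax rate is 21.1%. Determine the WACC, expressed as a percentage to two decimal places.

6.77%

After-tax cost of debt = 7.9% × (1 − 21.1%) = 6.2331%.
WACC = 0.402 × 7.6700% + 0.100 × 5.8000% + 0.498 × 6.2331% = 6.7674%.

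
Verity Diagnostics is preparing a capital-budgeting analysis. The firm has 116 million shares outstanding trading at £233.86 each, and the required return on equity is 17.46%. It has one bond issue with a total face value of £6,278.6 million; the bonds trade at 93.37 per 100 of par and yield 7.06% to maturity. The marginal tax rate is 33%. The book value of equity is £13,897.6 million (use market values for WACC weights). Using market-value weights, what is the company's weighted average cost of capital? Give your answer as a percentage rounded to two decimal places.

15.20%

Market value of equity E = 233.86 × 116m = 27127.76m. Market value of debt D = 6278.6m × 93.37/100 = 5862.32882m.
Total capital V = 27127.76 + 5862.32882 = 32990.08882.
Equity: weight = 27127.76/32990.08882 = 0.8223; cost = 17.46%.
Bonds outstanding: weight = 5862.32882/32990.08882 = 0.1777; after-tax cost = 7.06% × (1 − 33%) = 4.7302%.
WACC = 0.8223 × 17.4600% + 0.1777 × 4.7302% = 15.1979%.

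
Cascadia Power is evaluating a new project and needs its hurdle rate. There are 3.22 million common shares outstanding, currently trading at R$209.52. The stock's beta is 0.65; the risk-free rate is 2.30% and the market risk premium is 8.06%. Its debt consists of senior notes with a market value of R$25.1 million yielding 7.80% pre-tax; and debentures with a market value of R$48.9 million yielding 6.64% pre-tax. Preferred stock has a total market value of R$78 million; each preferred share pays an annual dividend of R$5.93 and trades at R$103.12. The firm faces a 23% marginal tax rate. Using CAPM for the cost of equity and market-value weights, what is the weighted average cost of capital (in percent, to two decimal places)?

Cost of equity via CAPM: Re = 2.3% + 0.65 × 8.06% = 7.5390%.
Cost of preferred: Rp = 5.93 / 103.12 = 5.7506%.
Market value of equity E = 209.52 × 3.22m = 674.6544m.
Total capital V = 674.6544 + 78 + 25.1 + 48.9 = 826.6544.
Equity: weight = 674.6544/826.6544 = 0.8161; cost = 7.539%.
Preferred: weight = 78/826.6544 = 0.0944; cost = 5.7506%.
Senior notes: weight = 25.1/826.6544 = 0.0304; after-tax cost = 7.8% × (1 − 23%) = 6.0060%.
Debentures: weight = 48.9/826.6544 = 0.0592; after-tax cost = 6.64% × (1 − 23%) = 5.1128%.
WACC = 0.8161 × 7.5390% + 0.0944 × 5.7506% + 0.0304 × 6.0060% + 0.0592 × 5.1128% = 7.1802%.

7.18%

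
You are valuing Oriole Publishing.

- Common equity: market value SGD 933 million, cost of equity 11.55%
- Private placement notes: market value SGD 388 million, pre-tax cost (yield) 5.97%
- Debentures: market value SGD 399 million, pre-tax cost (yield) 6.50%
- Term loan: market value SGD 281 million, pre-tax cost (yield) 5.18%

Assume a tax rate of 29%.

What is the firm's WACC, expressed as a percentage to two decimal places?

7.64%

Total capital V = 933 + 388 + 399 + 281 = 2001.
Equity: weight = 933/2001 = 0.4663; cost = 11.55%.
Private placement notes: weight = 388/2001 = 0.1939; after-tax cost = 5.97% × (1 − 29%) = 4.2387%.
Debentures: weight = 399/2001 = 0.1994; after-tax cost = 6.5% × (1 − 29%) = 4.6150%.
Term loan: weight = 281/2001 = 0.1404; after-tax cost = 5.18% × (1 − 29%) = 3.6778%.
WACC = 0.4663 × 11.5500% + 0.1939 × 4.2387% + 0.1994 × 4.6150% + 0.1404 × 3.6778% = 7.6440%.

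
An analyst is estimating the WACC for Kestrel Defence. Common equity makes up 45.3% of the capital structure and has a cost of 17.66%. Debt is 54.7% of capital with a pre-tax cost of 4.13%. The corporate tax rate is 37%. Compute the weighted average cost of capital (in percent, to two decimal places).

After-tax cost of debt = 4.13% × (1 − 37%) = 2.6019%.
WACC = 0.453 × 17.6600% + 0.547 × 2.6019% = 9.4232%.

9.42%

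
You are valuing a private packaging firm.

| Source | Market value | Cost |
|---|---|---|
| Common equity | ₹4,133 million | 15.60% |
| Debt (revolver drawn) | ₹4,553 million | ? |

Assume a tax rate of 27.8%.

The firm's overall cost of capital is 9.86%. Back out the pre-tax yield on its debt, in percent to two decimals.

Total capital V = 4133 + 4553 = 8686.
Equity weight = 4133/8686 = 0.4758.
Revolver drawn weight = 4553/8686 = 0.5242.
Equity contribution = 0.4758 × 15.6% = 7.4228%.
Remaining for debt = 9.86% − 7.4228% = 2.4372%.
Rd × (1 − 27.8%) × 0.5242 = 2.4372%  ⇒  Rd = 6.4397%.

6.44%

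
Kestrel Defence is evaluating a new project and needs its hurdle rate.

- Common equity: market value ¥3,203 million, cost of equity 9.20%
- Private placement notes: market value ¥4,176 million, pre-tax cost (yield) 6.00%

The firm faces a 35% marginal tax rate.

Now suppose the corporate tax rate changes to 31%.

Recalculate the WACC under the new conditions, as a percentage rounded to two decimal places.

6.34%

After the change:
Total capital V = 3203 + 4176 = 7379.
Equity: weight = 3203/7379 = 0.4341; cost = 9.2%.
Private placement notes: weight = 4176/7379 = 0.5659; after-tax cost = 6% × (1 − 31%) = 4.1400%.
WACC = 0.4341 × 9.2000% + 0.5659 × 4.1400% = 6.3364%.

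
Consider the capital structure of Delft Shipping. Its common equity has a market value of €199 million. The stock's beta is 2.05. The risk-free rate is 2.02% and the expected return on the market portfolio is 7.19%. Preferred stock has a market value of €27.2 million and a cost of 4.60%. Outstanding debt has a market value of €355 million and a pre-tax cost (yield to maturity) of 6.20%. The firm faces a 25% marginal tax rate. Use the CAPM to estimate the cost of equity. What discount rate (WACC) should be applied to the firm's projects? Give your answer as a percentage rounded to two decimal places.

7.38%

Market risk premium = 7.19% − 2.02% = 5.17%.
Cost of equity via CAPM: Re = 2.02% + 2.05 × 5.17% = 12.6185%.
Total capital V = 199 + 27.2 + 355 = 581.2.
Equity: weight = 199/581.2 = 0.3424; cost = 12.6185%.
Preferred: weight = 27.2/581.2 = 0.0468; cost = 4.6%.
Debt: weight = 355/581.2 = 0.6108; after-tax cost = 6.2% × (1 − 25%) = 4.6500%.
WACC = 0.3424 × 12.6185% + 0.0468 × 4.6000% + 0.6108 × 4.6500% = 7.3760%.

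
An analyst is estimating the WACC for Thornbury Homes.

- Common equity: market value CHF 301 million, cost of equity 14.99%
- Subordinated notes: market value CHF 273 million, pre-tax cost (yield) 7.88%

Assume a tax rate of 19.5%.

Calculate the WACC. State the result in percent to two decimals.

10.88%

Total capital V = 301 + 273 = 574.
Equity: weight = 301/574 = 0.5244; cost = 14.99%.
Subordinated notes: weight = 273/574 = 0.4756; after-tax cost = 7.88% × (1 − 19.5%) = 6.3434%.
WACC = 0.5244 × 14.9900% + 0.4756 × 6.3434% = 10.8776%.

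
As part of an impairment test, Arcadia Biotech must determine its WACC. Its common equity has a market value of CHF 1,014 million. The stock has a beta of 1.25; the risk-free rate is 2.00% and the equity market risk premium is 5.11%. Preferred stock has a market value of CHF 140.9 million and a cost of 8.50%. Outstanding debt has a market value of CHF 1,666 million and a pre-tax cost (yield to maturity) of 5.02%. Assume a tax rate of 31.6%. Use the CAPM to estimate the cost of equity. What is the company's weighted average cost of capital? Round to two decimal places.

5.47%

Cost of equity via CAPM: Re = 2.0% + 1.25 × 5.11% = 8.3875%.
Total capital V = 1014 + 140.9 + 1666 = 2820.9.
Equity: weight = 1014/2820.9 = 0.3595; cost = 8.3875%.
Preferred: weight = 140.9/2820.9 = 0.0499; cost = 8.5%.
Debt: weight = 1666/2820.9 = 0.5906; after-tax cost = 5.02% × (1 − 31.6%) = 3.4337%.
WACC = 0.3595 × 8.3875% + 0.0499 × 8.5000% + 0.5906 × 3.4337% = 5.4674%.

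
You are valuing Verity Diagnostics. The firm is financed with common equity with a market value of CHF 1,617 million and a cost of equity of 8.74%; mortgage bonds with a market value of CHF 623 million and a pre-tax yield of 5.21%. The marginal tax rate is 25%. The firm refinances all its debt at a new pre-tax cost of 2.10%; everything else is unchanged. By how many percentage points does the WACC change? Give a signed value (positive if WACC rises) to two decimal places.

Current WACC:
Total capital V = 1617 + 623 = 2240.
Equity: weight = 1617/2240 = 0.7219; cost = 8.74%.
Mortgage bonds: weight = 623/2240 = 0.2781; after-tax cost = 5.21% × (1 − 25%) = 3.9075%.
WACC = 0.7219 × 8.7400% + 0.2781 × 3.9075% = 7.3960%.
After the change:
Total capital V = 1617 + 623 = 2240.
Equity: weight = 1617/2240 = 0.7219; cost = 8.74%.
Mortgage bonds: weight = 623/2240 = 0.2781; after-tax cost = 2.1% × (1 − 25%) = 1.5750%.
WACC = 0.7219 × 8.7400% + 0.2781 × 1.5750% = 6.7472%.
Change in WACC = 6.7472% − 7.3960% = -0.6487 pp.

-0.65 pp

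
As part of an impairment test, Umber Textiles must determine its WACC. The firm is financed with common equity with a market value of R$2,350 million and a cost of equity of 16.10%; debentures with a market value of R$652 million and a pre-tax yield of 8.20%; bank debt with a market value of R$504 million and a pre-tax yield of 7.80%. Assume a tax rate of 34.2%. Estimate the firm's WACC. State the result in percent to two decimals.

Total capital V = 2350 + 652 + 504 = 3506.
Equity: weight = 2350/3506 = 0.6703; cost = 16.1%.
Debentures: weight = 652/3506 = 0.1860; after-tax cost = 8.2% × (1 − 34.2%) = 5.3956%.
Bank debt: weight = 504/3506 = 0.1438; after-tax cost = 7.8% × (1 − 34.2%) = 5.1324%.
WACC = 0.6703 × 16.1000% + 0.1860 × 5.3956% + 0.1438 × 5.1324% = 12.5327%.

12.53%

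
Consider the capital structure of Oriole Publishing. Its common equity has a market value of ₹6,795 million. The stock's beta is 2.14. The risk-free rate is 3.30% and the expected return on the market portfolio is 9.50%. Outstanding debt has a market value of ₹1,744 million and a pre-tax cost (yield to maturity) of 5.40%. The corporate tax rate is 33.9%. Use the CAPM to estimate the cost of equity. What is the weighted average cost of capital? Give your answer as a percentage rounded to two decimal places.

Market risk premium = 9.5% − 3.3% = 6.2%.
Cost of equity via CAPM: Re = 3.3% + 2.14 × 6.2% = 16.5680%.
Total capital V = 6795 + 1744 = 8539.
Equity: weight = 6795/8539 = 0.7958; cost = 16.568%.
Debt: weight = 1744/8539 = 0.2042; after-tax cost = 5.4% × (1 − 33.9%) = 3.5694%.
WACC = 0.7958 × 16.5680% + 0.2042 × 3.5694% = 13.9132%.

13.91%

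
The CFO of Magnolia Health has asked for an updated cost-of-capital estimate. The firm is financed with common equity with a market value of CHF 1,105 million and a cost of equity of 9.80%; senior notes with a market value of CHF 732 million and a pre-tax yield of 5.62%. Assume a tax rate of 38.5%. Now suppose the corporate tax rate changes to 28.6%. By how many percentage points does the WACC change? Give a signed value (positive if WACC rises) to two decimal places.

Current WACC:
Total capital V = 1105 + 732 = 1837.
Equity: weight = 1105/1837 = 0.6015; cost = 9.8%.
Senior notes: weight = 732/1837 = 0.3985; after-tax cost = 5.62% × (1 − 38.5%) = 3.4563%.
WACC = 0.6015 × 9.8000% + 0.3985 × 3.4563% = 7.2722%.
After the change:
Total capital V = 1105 + 732 = 1837.
Equity: weight = 1105/1837 = 0.6015; cost = 9.8%.
Senior notes: weight = 732/1837 = 0.3985; after-tax cost = 5.62% × (1 − 28.6%) = 4.0127%.
WACC = 0.6015 × 9.8000% + 0.3985 × 4.0127% = 7.4939%.
Change in WACC = 7.4939% − 7.2722% = 0.2217 pp.

+0.22 pp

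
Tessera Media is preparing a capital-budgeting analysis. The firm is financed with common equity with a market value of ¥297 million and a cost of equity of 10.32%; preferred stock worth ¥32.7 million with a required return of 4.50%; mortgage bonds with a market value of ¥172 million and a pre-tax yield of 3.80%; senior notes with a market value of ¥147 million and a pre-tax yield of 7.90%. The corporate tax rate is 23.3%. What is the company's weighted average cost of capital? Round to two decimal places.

7.10%

Total capital V = 297 + 32.7 + 172 + 147 = 648.7.
Equity: weight = 297/648.7 = 0.4578; cost = 10.32%.
Preferred: weight = 32.7/648.7 = 0.0504; cost = 4.5%.
Mortgage bonds: weight = 172/648.7 = 0.2651; after-tax cost = 3.8% × (1 − 23.3%) = 2.9146%.
Senior notes: weight = 147/648.7 = 0.2266; after-tax cost = 7.9% × (1 − 23.3%) = 6.0593%.
WACC = 0.4578 × 10.3200% + 0.0504 × 4.5000% + 0.2651 × 2.9146% + 0.2266 × 6.0593% = 7.0976%.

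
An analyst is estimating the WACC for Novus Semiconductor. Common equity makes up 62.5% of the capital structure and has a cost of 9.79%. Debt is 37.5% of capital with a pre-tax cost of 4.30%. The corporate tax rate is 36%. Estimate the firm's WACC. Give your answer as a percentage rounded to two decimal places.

7.15%

After-tax cost of debt = 4.3% × (1 − 36%) = 2.7520%.
WACC = 0.625 × 9.7900% + 0.375 × 2.7520% = 7.1507%.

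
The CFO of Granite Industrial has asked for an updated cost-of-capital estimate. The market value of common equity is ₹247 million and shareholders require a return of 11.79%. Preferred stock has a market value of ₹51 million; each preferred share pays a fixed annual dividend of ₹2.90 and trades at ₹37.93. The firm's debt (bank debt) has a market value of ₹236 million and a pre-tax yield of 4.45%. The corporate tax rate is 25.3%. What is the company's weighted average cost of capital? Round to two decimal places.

7.65%

Cost of preferred: Rp = 2.9 / 37.93 = 7.6457%.
Total capital V = 247 + 51 + 236 = 534.
Equity: weight = 247/534 = 0.4625; cost = 11.79%.
Preferred: weight = 51/534 = 0.0955; cost = 7.6457%.
Bank debt: weight = 236/534 = 0.4419; after-tax cost = 4.45% × (1 − 25.3%) = 3.3241%.
WACC = 0.4625 × 11.7900% + 0.0955 × 7.6457% + 0.4419 × 3.3241% = 7.6527%.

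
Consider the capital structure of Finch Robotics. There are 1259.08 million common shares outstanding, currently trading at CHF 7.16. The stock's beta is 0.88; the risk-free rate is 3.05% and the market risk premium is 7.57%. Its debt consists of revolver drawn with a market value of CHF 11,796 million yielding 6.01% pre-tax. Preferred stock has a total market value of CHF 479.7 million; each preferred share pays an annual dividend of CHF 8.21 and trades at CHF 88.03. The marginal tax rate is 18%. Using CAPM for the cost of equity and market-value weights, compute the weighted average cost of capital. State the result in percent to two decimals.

7.05%

Cost of equity via CAPM: Re = 3.05% + 0.88 × 7.57% = 9.7116%.
Cost of preferred: Rp = 8.21 / 88.03 = 9.3264%.
Market value of equity E = 7.16 × 1259.08m = 9015.0128m.
Total capital V = 9015.0128 + 479.7 + 11796 = 21290.7128.
Equity: weight = 9015.0128/21290.7128 = 0.4234; cost = 9.7116%.
Preferred: weight = 479.7/21290.7128 = 0.0225; cost = 9.3264%.
Revolver drawn: weight = 11796/21290.7128 = 0.5540; after-tax cost = 6.01% × (1 − 18%) = 4.9282%.
WACC = 0.4234 × 9.7116% + 0.0225 × 9.3264% + 0.5540 × 4.9282% = 7.0527%.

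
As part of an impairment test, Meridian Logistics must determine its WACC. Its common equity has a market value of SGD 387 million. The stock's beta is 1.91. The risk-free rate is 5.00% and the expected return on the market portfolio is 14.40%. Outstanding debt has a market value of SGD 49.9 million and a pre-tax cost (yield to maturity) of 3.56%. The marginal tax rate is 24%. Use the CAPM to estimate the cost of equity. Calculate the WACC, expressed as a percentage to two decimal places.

Market risk premium = 14.4% − 5.0% = 9.4%.
Cost of equity via CAPM: Re = 5.0% + 1.91 × 9.4% = 22.9540%.
Total capital V = 387 + 49.9 = 436.9.
Equity: weight = 387/436.9 = 0.8858; cost = 22.954%.
Debt: weight = 49.9/436.9 = 0.1142; after-tax cost = 3.56% × (1 − 24%) = 2.7056%.
WACC = 0.8858 × 22.9540% + 0.1142 × 2.7056% = 20.6414%.

20.64%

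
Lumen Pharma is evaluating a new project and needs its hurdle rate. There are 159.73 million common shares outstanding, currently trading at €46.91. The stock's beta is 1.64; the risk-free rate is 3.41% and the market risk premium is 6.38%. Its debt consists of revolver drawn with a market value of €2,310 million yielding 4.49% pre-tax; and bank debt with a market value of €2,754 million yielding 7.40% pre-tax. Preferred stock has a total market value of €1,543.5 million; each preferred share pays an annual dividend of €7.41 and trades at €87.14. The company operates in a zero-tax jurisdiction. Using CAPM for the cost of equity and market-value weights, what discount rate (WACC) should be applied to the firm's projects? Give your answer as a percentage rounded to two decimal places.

10.48%

Cost of equity via CAPM: Re = 3.41% + 1.64 × 6.38% = 13.8732%.
Cost of preferred: Rp = 7.41 / 87.14 = 8.5036%.
Market value of equity E = 46.91 × 159.73m = 7492.9343m.
Total capital V = 7492.9343 + 1543.5 + 2310 + 2754 = 14100.4343.
Equity: weight = 7492.9343/14100.4343 = 0.5314; cost = 13.8732%.
Preferred: weight = 1543.5/14100.4343 = 0.1095; cost = 8.5036%.
Revolver drawn: weight = 2310/14100.4343 = 0.1638; after-tax cost = 4.49% × (1 − 0%) = 4.4900%.
Bank debt: weight = 2754/14100.4343 = 0.1953; after-tax cost = 7.4% × (1 − 0%) = 7.4000%.
WACC = 0.5314 × 13.8732% + 0.1095 × 8.5036% + 0.1638 × 4.4900% + 0.1953 × 7.4000% = 10.4839%.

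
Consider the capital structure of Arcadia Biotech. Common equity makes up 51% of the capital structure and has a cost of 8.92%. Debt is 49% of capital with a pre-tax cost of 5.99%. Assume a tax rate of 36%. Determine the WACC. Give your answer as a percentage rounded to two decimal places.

6.43%

After-tax cost of debt = 5.99% × (1 − 36%) = 3.8336%.
WACC = 0.510 × 8.9200% + 0.490 × 3.8336% = 6.4277%.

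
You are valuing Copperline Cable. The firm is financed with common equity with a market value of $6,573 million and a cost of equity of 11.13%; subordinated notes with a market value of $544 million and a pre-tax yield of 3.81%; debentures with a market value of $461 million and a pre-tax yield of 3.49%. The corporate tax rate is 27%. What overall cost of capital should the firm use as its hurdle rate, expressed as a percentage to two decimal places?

Total capital V = 6573 + 544 + 461 = 7578.
Equity: weight = 6573/7578 = 0.8674; cost = 11.13%.
Subordinated notes: weight = 544/7578 = 0.0718; after-tax cost = 3.81% × (1 − 27%) = 2.7813%.
Debentures: weight = 461/7578 = 0.0608; after-tax cost = 3.49% × (1 − 27%) = 2.5477%.
WACC = 0.8674 × 11.1300% + 0.0718 × 2.7813% + 0.0608 × 2.5477% = 10.0086%.

10.01%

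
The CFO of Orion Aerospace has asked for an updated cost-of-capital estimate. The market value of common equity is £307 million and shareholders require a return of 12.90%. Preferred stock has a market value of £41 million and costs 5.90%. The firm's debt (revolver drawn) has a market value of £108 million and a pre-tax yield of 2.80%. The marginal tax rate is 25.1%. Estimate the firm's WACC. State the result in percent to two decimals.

Total capital V = 307 + 41 + 108 = 456.
Equity: weight = 307/456 = 0.6732; cost = 12.9%.
Preferred: weight = 41/456 = 0.0899; cost = 5.9%.
Revolver drawn: weight = 108/456 = 0.2368; after-tax cost = 2.8% × (1 − 25.1%) = 2.0972%.
WACC = 0.6732 × 12.9000% + 0.0899 × 5.9000% + 0.2368 × 2.0972% = 9.7121%.

9.71%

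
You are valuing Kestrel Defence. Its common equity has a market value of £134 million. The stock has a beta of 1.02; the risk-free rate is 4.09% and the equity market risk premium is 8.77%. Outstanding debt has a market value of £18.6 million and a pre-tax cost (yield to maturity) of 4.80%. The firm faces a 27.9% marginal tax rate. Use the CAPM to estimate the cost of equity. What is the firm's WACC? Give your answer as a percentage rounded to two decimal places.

Cost of equity via CAPM: Re = 4.09% + 1.02 × 8.77% = 13.0354%.
Total capital V = 134 + 18.6 = 152.6.
Equity: weight = 134/152.6 = 0.8781; cost = 13.0354%.
Debt: weight = 18.6/152.6 = 0.1219; after-tax cost = 4.8% × (1 − 27.9%) = 3.4608%.
WACC = 0.8781 × 13.0354% + 0.1219 × 3.4608% = 11.8684%.

11.87%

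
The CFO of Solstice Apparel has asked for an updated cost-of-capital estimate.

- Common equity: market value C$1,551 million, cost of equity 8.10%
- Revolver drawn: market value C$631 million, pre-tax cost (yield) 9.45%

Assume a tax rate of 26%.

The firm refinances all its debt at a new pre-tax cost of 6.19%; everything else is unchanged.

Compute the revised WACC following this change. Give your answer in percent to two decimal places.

7.08%

After the change:
Total capital V = 1551 + 631 = 2182.
Equity: weight = 1551/2182 = 0.7108; cost = 8.1%.
Revolver drawn: weight = 631/2182 = 0.2892; after-tax cost = 6.19% × (1 − 26%) = 4.5806%.
WACC = 0.7108 × 8.1000% + 0.2892 × 4.5806% = 7.0822%.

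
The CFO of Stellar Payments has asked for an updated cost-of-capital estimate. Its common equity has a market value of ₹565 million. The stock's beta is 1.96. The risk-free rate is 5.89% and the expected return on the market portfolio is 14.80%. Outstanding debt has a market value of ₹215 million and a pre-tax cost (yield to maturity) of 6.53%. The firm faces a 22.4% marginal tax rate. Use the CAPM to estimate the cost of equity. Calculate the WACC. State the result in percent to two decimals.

Market risk premium = 14.8% − 5.89% = 8.91%.
Cost of equity via CAPM: Re = 5.89% + 1.96 × 8.91% = 23.3536%.
Total capital V = 565 + 215 = 780.
Equity: weight = 565/780 = 0.7244; cost = 23.3536%.
Debt: weight = 215/780 = 0.2756; after-tax cost = 6.53% × (1 − 22.4%) = 5.0673%.
WACC = 0.7244 × 23.3536% + 0.2756 × 5.0673% = 18.3131%.

18.31%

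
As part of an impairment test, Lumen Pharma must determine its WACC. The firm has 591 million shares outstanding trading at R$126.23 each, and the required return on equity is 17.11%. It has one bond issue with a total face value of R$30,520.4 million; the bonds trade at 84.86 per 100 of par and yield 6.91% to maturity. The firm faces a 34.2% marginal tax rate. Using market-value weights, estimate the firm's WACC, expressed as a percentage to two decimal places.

Market value of equity E = 126.23 × 591m = 74601.93m. Market value of debt D = 30520.4m × 84.86/100 = 25899.61144m.
Total capital V = 74601.93 + 25899.61144 = 100501.54144.
Equity: weight = 74601.93/100501.54144 = 0.7423; cost = 17.11%.
Bonds outstanding: weight = 25899.61144/100501.54144 = 0.2577; after-tax cost = 6.91% × (1 − 34.2%) = 4.5468%.
WACC = 0.7423 × 17.1100% + 0.2577 × 4.5468% = 13.8724%.

13.87%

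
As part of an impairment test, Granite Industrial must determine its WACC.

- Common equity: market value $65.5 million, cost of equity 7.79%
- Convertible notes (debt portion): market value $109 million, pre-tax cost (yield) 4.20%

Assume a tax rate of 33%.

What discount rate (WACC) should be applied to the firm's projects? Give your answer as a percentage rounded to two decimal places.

Total capital V = 65.5 + 109 = 174.5.
Equity: weight = 65.5/174.5 = 0.3754; cost = 7.79%.
Convertible notes (debt portion): weight = 109/174.5 = 0.6246; after-tax cost = 4.2% × (1 − 33%) = 2.8140%.
WACC = 0.3754 × 7.7900% + 0.6246 × 2.8140% = 4.6818%.

4.68%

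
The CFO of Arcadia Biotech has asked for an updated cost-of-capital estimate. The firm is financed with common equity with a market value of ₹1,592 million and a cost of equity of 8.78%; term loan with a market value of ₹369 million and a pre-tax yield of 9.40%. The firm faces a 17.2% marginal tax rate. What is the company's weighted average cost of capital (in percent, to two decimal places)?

8.59%

Total capital V = 1592 + 369 = 1961.
Equity: weight = 1592/1961 = 0.8118; cost = 8.78%.
Term loan: weight = 369/1961 = 0.1882; after-tax cost = 9.4% × (1 − 17.2%) = 7.7832%.
WACC = 0.8118 × 8.7800% + 0.1882 × 7.7832% = 8.5924%.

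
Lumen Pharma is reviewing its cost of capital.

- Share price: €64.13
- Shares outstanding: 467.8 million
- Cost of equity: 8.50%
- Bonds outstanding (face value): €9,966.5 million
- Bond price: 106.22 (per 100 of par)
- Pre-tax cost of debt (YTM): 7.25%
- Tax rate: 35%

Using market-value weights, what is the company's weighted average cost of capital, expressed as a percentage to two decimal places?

Market value of equity E = 64.13 × 467.8m = 30000.014m. Market value of debt D = 9966.5m × 106.22/100 = 10586.4163m.
Total capital V = 30000.014 + 10586.4163 = 40586.4303.
Equity: weight = 30000.014/40586.4303 = 0.7392; cost = 8.5%.
Bonds outstanding: weight = 10586.4163/40586.4303 = 0.2608; after-tax cost = 7.25% × (1 − 35%) = 4.7125%.
WACC = 0.7392 × 8.5000% + 0.2608 × 4.7125% = 7.5121%.

7.51%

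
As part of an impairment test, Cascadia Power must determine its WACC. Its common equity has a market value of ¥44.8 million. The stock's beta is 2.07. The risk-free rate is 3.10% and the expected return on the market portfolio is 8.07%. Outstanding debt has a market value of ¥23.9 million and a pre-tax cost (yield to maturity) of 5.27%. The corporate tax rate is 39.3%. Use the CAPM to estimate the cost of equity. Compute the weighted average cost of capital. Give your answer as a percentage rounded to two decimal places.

9.84%

Market risk premium = 8.07% − 3.1% = 4.97%.
Cost of equity via CAPM: Re = 3.1% + 2.07 × 4.97% = 13.3879%.
Total capital V = 44.8 + 23.9 = 68.7.
Equity: weight = 44.8/68.7 = 0.6521; cost = 13.3879%.
Debt: weight = 23.9/68.7 = 0.3479; after-tax cost = 5.27% × (1 − 39.3%) = 3.1989%.
WACC = 0.6521 × 13.3879% + 0.3479 × 3.1989% = 9.8433%.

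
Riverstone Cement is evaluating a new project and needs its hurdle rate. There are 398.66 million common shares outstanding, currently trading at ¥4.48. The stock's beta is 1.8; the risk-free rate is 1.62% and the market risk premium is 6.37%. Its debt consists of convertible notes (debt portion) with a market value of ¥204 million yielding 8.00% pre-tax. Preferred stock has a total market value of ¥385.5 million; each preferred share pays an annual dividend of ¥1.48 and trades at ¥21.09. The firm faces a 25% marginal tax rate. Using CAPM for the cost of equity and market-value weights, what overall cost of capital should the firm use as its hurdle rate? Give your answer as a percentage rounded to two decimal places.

11.49%

Cost of equity via CAPM: Re = 1.62% + 1.8 × 6.37% = 13.0860%.
Cost of preferred: Rp = 1.48 / 21.09 = 7.0175%.
Market value of equity E = 4.48 × 398.66m = 1785.9968m.
Total capital V = 1785.9968 + 385.5 + 204 = 2375.4968.
Equity: weight = 1785.9968/2375.4968 = 0.7518; cost = 13.086%.
Preferred: weight = 385.5/2375.4968 = 0.1623; cost = 7.0175%.
Convertible notes (debt portion): weight = 204/2375.4968 = 0.0859; after-tax cost = 8% × (1 − 25%) = 6.0000%.
WACC = 0.7518 × 13.0860% + 0.1623 × 7.0175% + 0.0859 × 6.0000% = 11.4927%.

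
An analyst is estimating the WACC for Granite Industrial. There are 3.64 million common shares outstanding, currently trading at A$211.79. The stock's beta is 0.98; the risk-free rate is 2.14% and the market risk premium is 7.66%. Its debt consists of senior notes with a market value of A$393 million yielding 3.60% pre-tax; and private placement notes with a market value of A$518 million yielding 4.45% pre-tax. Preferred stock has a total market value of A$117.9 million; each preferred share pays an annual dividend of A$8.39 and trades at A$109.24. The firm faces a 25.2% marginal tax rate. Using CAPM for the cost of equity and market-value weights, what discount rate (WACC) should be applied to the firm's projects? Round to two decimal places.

Cost of equity via CAPM: Re = 2.14% + 0.98 × 7.66% = 9.6468%.
Cost of preferred: Rp = 8.39 / 109.24 = 7.6803%.
Market value of equity E = 211.79 × 3.64m = 770.9156m.
Total capital V = 770.9156 + 117.9 + 393 + 518 = 1799.8156.
Equity: weight = 770.9156/1799.8156 = 0.4283; cost = 9.6468%.
Preferred: weight = 117.9/1799.8156 = 0.0655; cost = 7.6803%.
Senior notes: weight = 393/1799.8156 = 0.2184; after-tax cost = 3.6% × (1 − 25.2%) = 2.6928%.
Private placement notes: weight = 518/1799.8156 = 0.2878; after-tax cost = 4.45% × (1 − 25.2%) = 3.3286%.
WACC = 0.4283 × 9.6468% + 0.0655 × 7.6803% + 0.2184 × 2.6928% + 0.2878 × 3.3286% = 6.1811%.

6.18%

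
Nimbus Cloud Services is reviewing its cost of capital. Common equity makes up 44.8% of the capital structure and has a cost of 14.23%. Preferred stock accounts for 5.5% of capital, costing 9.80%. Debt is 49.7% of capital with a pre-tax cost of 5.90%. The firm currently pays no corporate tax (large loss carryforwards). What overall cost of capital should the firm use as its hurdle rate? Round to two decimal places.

After-tax cost of debt = 5.9% × (1 − 0%) = 5.9000%.
WACC = 0.448 × 14.2300% + 0.055 × 9.8000% + 0.497 × 5.9000% = 9.8463%.

9.85%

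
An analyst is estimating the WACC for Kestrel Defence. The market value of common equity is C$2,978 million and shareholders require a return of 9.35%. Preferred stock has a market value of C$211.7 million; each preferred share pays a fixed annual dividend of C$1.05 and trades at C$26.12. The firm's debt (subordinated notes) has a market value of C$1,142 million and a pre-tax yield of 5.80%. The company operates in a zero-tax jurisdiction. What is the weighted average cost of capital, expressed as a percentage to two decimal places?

8.15%

Cost of preferred: Rp = 1.05 / 26.12 = 4.0199%.
Total capital V = 2978 + 211.7 + 1142 = 4331.7.
Equity: weight = 2978/4331.7 = 0.6875; cost = 9.35%.
Preferred: weight = 211.7/4331.7 = 0.0489; cost = 4.0199%.
Subordinated notes: weight = 1142/4331.7 = 0.2636; after-tax cost = 5.8% × (1 − 0%) = 5.8000%.
WACC = 0.6875 × 9.3500% + 0.0489 × 4.0199% + 0.2636 × 5.8000% = 8.1536%.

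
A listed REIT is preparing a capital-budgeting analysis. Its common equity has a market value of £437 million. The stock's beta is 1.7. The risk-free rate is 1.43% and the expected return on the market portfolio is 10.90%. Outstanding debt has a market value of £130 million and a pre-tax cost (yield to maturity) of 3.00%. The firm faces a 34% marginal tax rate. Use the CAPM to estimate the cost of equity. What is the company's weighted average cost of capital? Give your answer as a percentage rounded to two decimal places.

Market risk premium = 10.9% − 1.43% = 9.47%.
Cost of equity via CAPM: Re = 1.43% + 1.7 × 9.47% = 17.5290%.
Total capital V = 437 + 130 = 567.
Equity: weight = 437/567 = 0.7707; cost = 17.529%.
Debt: weight = 130/567 = 0.2293; after-tax cost = 3% × (1 − 34%) = 1.9800%.
WACC = 0.7707 × 17.5290% + 0.2293 × 1.9800% = 13.9640%.

13.96%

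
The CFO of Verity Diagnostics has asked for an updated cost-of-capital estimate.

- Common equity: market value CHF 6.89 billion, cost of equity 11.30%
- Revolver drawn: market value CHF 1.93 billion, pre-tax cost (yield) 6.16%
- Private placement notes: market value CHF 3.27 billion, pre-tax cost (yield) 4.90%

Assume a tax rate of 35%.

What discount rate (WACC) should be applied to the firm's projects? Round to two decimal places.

7.94%

Total capital V = 6.89 + 1.93 + 3.27 = 12.09.
Equity: weight = 6.89/12.09 = 0.5699; cost = 11.3%.
Revolver drawn: weight = 1.93/12.09 = 0.1596; after-tax cost = 6.16% × (1 − 35%) = 4.0040%.
Private placement notes: weight = 3.27/12.09 = 0.2705; after-tax cost = 4.9% × (1 − 35%) = 3.1850%.
WACC = 0.5699 × 11.3000% + 0.1596 × 4.0040% + 0.2705 × 3.1850% = 7.9404%.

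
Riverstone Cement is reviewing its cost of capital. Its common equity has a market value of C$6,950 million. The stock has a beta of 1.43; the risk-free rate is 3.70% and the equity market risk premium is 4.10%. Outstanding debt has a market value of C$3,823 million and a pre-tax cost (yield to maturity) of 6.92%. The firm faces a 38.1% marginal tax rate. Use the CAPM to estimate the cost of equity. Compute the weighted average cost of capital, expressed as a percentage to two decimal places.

7.69%

Cost of equity via CAPM: Re = 3.7% + 1.43 × 4.1% = 9.5630%.
Total capital V = 6950 + 3823 = 10773.
Equity: weight = 6950/10773 = 0.6451; cost = 9.563%.
Debt: weight = 3823/10773 = 0.3549; after-tax cost = 6.92% × (1 − 38.1%) = 4.2835%.
WACC = 0.6451 × 9.5630% + 0.3549 × 4.2835% = 7.6895%.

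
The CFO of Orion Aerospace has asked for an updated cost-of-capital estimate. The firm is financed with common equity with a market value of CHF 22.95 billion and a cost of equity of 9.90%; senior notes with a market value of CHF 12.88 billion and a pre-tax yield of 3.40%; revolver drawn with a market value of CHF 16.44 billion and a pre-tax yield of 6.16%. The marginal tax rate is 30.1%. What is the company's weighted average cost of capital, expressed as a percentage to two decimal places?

6.29%

Total capital V = 22.95 + 12.88 + 16.44 = 52.27.
Equity: weight = 22.95/52.27 = 0.4391; cost = 9.9%.
Senior notes: weight = 12.88/52.27 = 0.2464; after-tax cost = 3.4% × (1 − 30.1%) = 2.3766%.
Revolver drawn: weight = 16.44/52.27 = 0.3145; after-tax cost = 6.16% × (1 − 30.1%) = 4.3058%.
WACC = 0.4391 × 9.9000% + 0.2464 × 2.3766% + 0.3145 × 4.3058% = 6.2867%.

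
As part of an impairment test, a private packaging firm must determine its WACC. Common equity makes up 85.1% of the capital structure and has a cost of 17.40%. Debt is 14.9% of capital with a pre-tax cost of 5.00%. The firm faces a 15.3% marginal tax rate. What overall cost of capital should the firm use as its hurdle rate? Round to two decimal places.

After-tax cost of debt = 5% × (1 − 15.3%) = 4.2350%.
WACC = 0.851 × 17.4000% + 0.149 × 4.2350% = 15.4384%.

15.44%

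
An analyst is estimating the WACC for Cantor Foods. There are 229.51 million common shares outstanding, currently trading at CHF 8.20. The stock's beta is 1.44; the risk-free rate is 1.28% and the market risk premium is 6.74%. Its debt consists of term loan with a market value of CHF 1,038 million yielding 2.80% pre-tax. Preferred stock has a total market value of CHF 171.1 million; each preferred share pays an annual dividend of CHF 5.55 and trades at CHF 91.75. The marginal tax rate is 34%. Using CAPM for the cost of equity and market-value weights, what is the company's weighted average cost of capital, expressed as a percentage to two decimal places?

7.64%

Cost of equity via CAPM: Re = 1.28% + 1.44 × 6.74% = 10.9856%.
Cost of preferred: Rp = 5.55 / 91.75 = 6.0490%.
Market value of equity E = 8.2 × 229.51m = 1881.982m.
Total capital V = 1881.982 + 171.1 + 1038 = 3091.082.
Equity: weight = 1881.982/3091.082 = 0.6088; cost = 10.9856%.
Preferred: weight = 171.1/3091.082 = 0.0554; cost = 6.049%.
Term loan: weight = 1038/3091.082 = 0.3358; after-tax cost = 2.8% × (1 − 34%) = 1.8480%.
WACC = 0.6088 × 10.9856% + 0.0554 × 6.0490% + 0.3358 × 1.8480% = 7.6439%.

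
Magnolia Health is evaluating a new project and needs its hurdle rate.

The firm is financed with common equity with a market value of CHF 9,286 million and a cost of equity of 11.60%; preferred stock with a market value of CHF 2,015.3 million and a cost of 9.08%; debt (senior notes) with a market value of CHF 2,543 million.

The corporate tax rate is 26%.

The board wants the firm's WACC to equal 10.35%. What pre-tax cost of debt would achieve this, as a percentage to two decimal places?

Total capital V = 9286 + 2015.3 + 2543 = 13844.3.
Equity weight = 9286/13844.3 = 0.6707.
Preferred weight = 2015.3/13844.3 = 0.1456.
Senior notes weight = 2543/13844.3 = 0.1837.
Equity contribution = 0.6707 × 11.6% = 7.7806%.
Preferred contribution = 0.1456 × 9.08% = 1.3218%.
Remaining for debt = 10.35% − 9.1024% = 1.2476%.
Rd × (1 − 26%) × 0.1837 = 1.2476%  ⇒  Rd = 9.1783%.

9.18%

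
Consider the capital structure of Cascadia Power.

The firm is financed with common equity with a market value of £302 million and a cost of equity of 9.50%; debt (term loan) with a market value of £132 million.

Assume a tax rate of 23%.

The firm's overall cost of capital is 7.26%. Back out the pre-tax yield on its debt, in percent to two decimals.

Total capital V = 302 + 132 = 434.
Equity weight = 302/434 = 0.6959.
Term loan weight = 132/434 = 0.3041.
Equity contribution = 0.6959 × 9.5% = 6.6106%.
Remaining for debt = 7.26% − 6.6106% = 0.6494%.
Rd × (1 − 23%) × 0.3041 = 0.6494%  ⇒  Rd = 2.7729%.

2.77%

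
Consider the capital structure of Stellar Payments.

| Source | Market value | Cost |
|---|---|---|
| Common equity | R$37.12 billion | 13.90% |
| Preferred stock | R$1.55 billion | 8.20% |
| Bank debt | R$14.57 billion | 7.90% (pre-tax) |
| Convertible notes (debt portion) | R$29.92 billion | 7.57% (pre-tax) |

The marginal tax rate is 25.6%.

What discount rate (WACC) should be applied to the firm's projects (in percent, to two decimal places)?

9.41%

Total capital V = 37.12 + 1.55 + 14.57 + 29.92 = 83.16.
Equity: weight = 37.12/83.16 = 0.4464; cost = 13.9%.
Preferred: weight = 1.55/83.16 = 0.0186; cost = 8.2%.
Bank debt: weight = 14.57/83.16 = 0.1752; after-tax cost = 7.9% × (1 − 25.6%) = 5.8776%.
Convertible notes (debt portion): weight = 29.92/83.16 = 0.3598; after-tax cost = 7.57% × (1 − 25.6%) = 5.6321%.
WACC = 0.4464 × 13.9000% + 0.0186 × 8.2000% + 0.1752 × 5.8776% + 0.3598 × 5.6321% = 9.4135%.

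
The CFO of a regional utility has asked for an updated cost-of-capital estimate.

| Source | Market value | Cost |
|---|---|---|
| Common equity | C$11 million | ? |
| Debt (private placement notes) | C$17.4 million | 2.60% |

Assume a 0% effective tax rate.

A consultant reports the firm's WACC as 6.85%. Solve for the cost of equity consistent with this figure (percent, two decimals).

13.57%

Total capital V = 11 + 17.4 = 28.4.
Equity weight = 11/28.4 = 0.3873.
Private placement notes weight = 17.4/28.4 = 0.6127.
Debt contribution = 0.6127 × 2.6% × (1 − 0%) = 1.5930%.
Required equity contribution = 6.85% − 1.5930% = 5.2570%.
Re = 5.2570% / 0.3873 = 13.5727%.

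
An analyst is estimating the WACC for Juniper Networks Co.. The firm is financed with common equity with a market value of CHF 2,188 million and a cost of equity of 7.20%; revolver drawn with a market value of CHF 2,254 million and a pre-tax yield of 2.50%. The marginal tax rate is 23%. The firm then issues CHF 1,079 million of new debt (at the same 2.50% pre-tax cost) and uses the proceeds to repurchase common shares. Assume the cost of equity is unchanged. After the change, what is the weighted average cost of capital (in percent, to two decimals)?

3.24%

After the change:
Total capital V = 1109 + 3333 = 4442.
Equity: weight = 1109/4442 = 0.2497; cost = 7.2%.
Revolver drawn: weight = 3333/4442 = 0.7503; after-tax cost = 2.5% × (1 − 23%) = 1.9250%.
WACC = 0.2497 × 7.2000% + 0.7503 × 1.9250% = 3.2420%.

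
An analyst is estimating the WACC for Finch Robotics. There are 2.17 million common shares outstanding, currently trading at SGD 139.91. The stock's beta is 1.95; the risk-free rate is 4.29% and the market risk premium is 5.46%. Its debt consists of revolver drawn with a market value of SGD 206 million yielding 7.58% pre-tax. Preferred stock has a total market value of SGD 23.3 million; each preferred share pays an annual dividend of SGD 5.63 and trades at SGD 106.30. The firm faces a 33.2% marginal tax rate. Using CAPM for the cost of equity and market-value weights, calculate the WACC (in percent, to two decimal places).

10.70%

Cost of equity via CAPM: Re = 4.29% + 1.95 × 5.46% = 14.9370%.
Cost of preferred: Rp = 5.63 / 106.3 = 5.2963%.
Market value of equity E = 139.91 × 2.17m = 303.6047m.
Total capital V = 303.6047 + 23.3 + 206 = 532.9047.
Equity: weight = 303.6047/532.9047 = 0.5697; cost = 14.937%.
Preferred: weight = 23.3/532.9047 = 0.0437; cost = 5.2963%.
Revolver drawn: weight = 206/532.9047 = 0.3866; after-tax cost = 7.58% × (1 − 33.2%) = 5.0634%.
WACC = 0.5697 × 14.9370% + 0.0437 × 5.2963% + 0.3866 × 5.0634% = 10.6988%.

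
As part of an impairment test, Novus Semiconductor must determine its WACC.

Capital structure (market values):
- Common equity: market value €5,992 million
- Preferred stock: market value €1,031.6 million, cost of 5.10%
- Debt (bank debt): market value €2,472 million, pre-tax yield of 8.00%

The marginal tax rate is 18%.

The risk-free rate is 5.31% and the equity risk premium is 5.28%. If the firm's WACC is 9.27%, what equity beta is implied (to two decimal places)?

1.10

Total capital V = 5992 + 1031.6 + 2472 = 9495.6.
Equity weight = 5992/9495.6 = 0.6310.
Preferred weight = 1031.6/9495.6 = 0.1086.
Bank debt weight = 2472/9495.6 = 0.2603.
Debt contribution = 0.2603 × 8% × (1 − 18%) = 1.7078%.
Preferred contribution = 0.1086 × 5.1% = 0.5541%.
Required equity contribution = 9.27% − 2.2618% = 7.0082%  ⇒  Re = 11.1059%.
CAPM: 11.1059% = 5.31% + β × 5.28%  ⇒  β = 1.0977.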